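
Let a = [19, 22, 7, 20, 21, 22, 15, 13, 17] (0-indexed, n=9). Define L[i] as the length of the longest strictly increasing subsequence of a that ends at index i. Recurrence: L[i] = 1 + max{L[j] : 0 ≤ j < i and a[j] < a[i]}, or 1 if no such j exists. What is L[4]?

3

   i    0    1    2    3    4    5    6    7    8
a[i]   19   22    7   20   21   22   15   13   17
L[i]    1    2    1    2    3    4    2    2    3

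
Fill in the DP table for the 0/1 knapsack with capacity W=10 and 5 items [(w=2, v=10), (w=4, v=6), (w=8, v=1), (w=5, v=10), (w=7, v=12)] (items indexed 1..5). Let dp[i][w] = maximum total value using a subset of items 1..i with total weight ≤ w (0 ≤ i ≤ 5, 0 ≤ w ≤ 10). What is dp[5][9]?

22

i\w   0   1   2   3   4   5   6   7   8   9  10
  0   0   0   0   0   0   0   0   0   0   0   0
  1   0   0  10  10  10  10  10  10  10  10  10
  2   0   0  10  10  10  10  16  16  16  16  16
  3   0   0  10  10  10  10  16  16  16  16  16
  4   0   0  10  10  10  10  16  20  20  20  20
  5   0   0  10  10  10  10  16  20  20  22  22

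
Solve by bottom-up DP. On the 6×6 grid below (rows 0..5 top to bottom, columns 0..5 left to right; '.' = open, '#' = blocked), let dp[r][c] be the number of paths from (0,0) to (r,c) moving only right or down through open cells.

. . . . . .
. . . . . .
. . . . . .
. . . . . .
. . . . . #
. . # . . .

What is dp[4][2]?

r\c   0   1   2   3   4   5
  0   1   1   1   1   1   1
  1   1   2   3   4   5   6
  2   1   3   6  10  15  21
  3   1   4  10  20  35  56
  4   1   5  15  35  70   0
  5   1   6   0  35 105 105

15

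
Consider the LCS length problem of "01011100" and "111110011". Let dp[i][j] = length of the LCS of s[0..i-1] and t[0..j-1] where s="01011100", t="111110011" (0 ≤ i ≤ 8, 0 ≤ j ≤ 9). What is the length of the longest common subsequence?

6

   ''  1  1  1  1  1  0  0  1  1
''  0  0  0  0  0  0  0  0  0  0
 0  0  0  0  0  0  0  1  1  1  1
 1  0  1  1  1  1  1  1  1  2  2
 0  0  1  1  1  1  1  2  2  2  2
 1  0  1  2  2  2  2  2  2  3  3
 1  0  1  2  3  3  3  3  3  3  4
 1  0  1  2  3  4  4  4  4  4  4
 0  0  1  2  3  4  4  5  5  5  5
 0  0  1  2  3  4  4  5  6  6  6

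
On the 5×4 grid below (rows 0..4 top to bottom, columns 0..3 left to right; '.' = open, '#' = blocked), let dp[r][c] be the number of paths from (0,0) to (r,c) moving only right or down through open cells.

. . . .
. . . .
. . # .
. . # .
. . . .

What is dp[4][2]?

5

r\c   0   1   2   3
  0   1   1   1   1
  1   1   2   3   4
  2   1   3   0   4
  3   1   4   0   4
  4   1   5   5   9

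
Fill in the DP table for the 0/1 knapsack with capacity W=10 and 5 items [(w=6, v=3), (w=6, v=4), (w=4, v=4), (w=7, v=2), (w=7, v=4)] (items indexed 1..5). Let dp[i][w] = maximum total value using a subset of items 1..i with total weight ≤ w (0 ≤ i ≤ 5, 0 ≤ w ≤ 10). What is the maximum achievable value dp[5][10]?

i\w   0   1   2   3   4   5   6   7   8   9  10
  0   0   0   0   0   0   0   0   0   0   0   0
  1   0   0   0   0   0   0   3   3   3   3   3
  2   0   0   0   0   0   0   4   4   4   4   4
  3   0   0   0   0   4   4   4   4   4   4   8
  4   0   0   0   0   4   4   4   4   4   4   8
  5   0   0   0   0   4   4   4   4   4   4   8

8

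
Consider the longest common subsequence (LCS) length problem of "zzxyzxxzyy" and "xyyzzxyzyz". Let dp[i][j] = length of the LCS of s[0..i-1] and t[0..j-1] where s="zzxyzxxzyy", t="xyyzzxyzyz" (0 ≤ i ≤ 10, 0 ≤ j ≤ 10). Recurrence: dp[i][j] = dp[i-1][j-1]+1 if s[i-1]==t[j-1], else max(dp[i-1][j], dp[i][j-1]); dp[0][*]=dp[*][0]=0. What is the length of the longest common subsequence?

   ''  x  y  y  z  z  x  y  z  y  z
''  0  0  0  0  0  0  0  0  0  0  0
 z  0  0  0  0  1  1  1  1  1  1  1
 z  0  0  0  0  1  2  2  2  2  2  2
 x  0  1  1  1  1  2  3  3  3  3  3
 y  0  1  2  2  2  2  3  4  4  4  4
 z  0  1  2  2  3  3  3  4  5  5  5
 x  0  1  2  2  3  3  4  4  5  5  5
 x  0  1  2  2  3  3  4  4  5  5  5
 z  0  1  2  2  3  4  4  4  5  5  6
 y  0  1  2  3  3  4  4  5  5  6  6
 y  0  1  2  3  3  4  4  5  5  6  6

6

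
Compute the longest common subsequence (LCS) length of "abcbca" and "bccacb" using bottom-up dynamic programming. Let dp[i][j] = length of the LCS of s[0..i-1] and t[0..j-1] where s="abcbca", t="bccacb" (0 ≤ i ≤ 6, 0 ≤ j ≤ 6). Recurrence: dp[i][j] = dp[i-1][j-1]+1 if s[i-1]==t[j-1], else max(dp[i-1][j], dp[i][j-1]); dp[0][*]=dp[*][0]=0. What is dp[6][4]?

   ''  b  c  c  a  c  b
''  0  0  0  0  0  0  0
 a  0  0  0  0  1  1  1
 b  0  1  1  1  1  1  2
 c  0  1  2  2  2  2  2
 b  0  1  2  2  2  2  3
 c  0  1  2  3  3  3  3
 a  0  1  2  3  4  4  4

4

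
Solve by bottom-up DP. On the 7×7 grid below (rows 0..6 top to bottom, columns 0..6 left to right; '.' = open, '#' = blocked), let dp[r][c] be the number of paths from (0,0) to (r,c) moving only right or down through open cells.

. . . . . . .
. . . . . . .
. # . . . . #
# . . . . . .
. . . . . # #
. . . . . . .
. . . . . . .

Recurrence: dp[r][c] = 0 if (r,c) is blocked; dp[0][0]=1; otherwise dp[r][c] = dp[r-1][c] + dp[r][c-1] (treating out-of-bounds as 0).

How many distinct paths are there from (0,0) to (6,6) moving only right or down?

172

r\c   0   1   2   3   4   5   6
  0   1   1   1   1   1   1   1
  1   1   2   3   4   5   6   7
  2   1   0   3   7  12  18   0
  3   0   0   3  10  22  40  40
  4   0   0   3  13  35   0   0
  5   0   0   3  16  51  51  51
  6   0   0   3  19  70 121 172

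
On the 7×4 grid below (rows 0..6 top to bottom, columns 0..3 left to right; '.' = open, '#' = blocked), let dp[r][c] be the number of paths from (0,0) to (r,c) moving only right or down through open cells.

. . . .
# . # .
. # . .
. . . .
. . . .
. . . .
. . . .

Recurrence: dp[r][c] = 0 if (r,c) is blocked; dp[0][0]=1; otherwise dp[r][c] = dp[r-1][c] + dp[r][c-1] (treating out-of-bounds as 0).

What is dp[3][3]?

1

r\c   0   1   2   3
  0   1   1   1   1
  1   0   1   0   1
  2   0   0   0   1
  3   0   0   0   1
  4   0   0   0   1
  5   0   0   0   1
  6   0   0   0   1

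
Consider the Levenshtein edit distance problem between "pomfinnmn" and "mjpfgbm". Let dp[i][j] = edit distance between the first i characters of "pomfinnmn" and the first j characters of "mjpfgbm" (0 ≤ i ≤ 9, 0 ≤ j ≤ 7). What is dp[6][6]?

5

   ''  m  j  p  f  g  b  m
''  0  1  2  3  4  5  6  7
 p  1  1  2  2  3  4  5  6
 o  2  2  2  3  3  4  5  6
 m  3  2  3  3  4  4  5  5
 f  4  3  3  4  3  4  5  6
 i  5  4  4  4  4  4  5  6
 n  6  5  5  5  5  5  5  6
 n  7  6  6  6  6  6  6  6
 m  8  7  7  7  7  7  7  6
 n  9  8  8  8  8  8  8  7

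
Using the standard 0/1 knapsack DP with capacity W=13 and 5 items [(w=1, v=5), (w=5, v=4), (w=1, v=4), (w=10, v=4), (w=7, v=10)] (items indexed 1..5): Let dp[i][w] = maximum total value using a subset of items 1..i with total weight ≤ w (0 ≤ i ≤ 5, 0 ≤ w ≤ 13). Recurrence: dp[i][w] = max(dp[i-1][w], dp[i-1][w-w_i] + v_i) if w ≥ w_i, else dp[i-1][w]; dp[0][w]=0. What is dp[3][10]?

13

i\w   0   1   2   3   4   5   6   7   8   9  10  11  12  13
  0   0   0   0   0   0   0   0   0   0   0   0   0   0   0
  1   0   5   5   5   5   5   5   5   5   5   5   5   5   5
  2   0   5   5   5   5   5   9   9   9   9   9   9   9   9
  3   0   5   9   9   9   9   9  13  13  13  13  13  13  13
  4   0   5   9   9   9   9   9  13  13  13  13  13  13  13
  5   0   5   9   9   9   9   9  13  15  19  19  19  19  19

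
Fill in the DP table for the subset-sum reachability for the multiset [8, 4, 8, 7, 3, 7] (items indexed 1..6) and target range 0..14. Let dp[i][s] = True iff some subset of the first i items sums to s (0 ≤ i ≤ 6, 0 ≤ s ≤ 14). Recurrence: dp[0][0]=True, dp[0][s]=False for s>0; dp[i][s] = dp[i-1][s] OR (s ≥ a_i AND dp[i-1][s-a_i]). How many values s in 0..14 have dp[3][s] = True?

i\s   0   1   2   3   4   5   6   7   8   9  10  11  12  13  14
  0   T   F   F   F   F   F   F   F   F   F   F   F   F   F   F
  1   T   F   F   F   F   F   F   F   T   F   F   F   F   F   F
  2   T   F   F   F   T   F   F   F   T   F   F   F   T   F   F
  3   T   F   F   F   T   F   F   F   T   F   F   F   T   F   F
  4   T   F   F   F   T   F   F   T   T   F   F   T   T   F   F
  5   T   F   F   T   T   F   F   T   T   F   T   T   T   F   T
  6   T   F   F   T   T   F   F   T   T   F   T   T   T   F   T

4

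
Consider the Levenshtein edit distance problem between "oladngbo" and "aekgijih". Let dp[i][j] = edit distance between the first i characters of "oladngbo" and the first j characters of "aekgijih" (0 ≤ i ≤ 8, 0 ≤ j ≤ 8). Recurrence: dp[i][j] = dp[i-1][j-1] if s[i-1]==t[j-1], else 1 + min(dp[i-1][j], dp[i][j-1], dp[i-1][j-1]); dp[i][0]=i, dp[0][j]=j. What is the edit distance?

   ''  a  e  k  g  i  j  i  h
''  0  1  2  3  4  5  6  7  8
 o  1  1  2  3  4  5  6  7  8
 l  2  2  2  3  4  5  6  7  8
 a  3  2  3  3  4  5  6  7  8
 d  4  3  3  4  4  5  6  7  8
 n  5  4  4  4  5  5  6  7  8
 g  6  5  5  5  4  5  6  7  8
 b  7  6  6  6  5  5  6  7  8
 o  8  7  7  7  6  6  6  7  8

8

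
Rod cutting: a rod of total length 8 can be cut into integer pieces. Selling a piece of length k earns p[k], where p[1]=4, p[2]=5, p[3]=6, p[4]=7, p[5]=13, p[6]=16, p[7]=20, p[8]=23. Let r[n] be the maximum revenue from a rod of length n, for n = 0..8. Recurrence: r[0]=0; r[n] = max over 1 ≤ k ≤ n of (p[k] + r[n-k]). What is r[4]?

   n    0    1    2    3    4    5    6    7    8
r[n]    0    4    8   12   16   20   24   28   32

16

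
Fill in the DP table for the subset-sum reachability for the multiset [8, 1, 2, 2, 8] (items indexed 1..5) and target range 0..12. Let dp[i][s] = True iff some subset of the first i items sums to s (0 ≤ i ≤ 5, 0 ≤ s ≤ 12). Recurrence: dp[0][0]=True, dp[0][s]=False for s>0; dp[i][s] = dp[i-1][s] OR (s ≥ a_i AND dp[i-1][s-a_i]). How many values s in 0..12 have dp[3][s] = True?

i\s   0   1   2   3   4   5   6   7   8   9  10  11  12
  0   T   F   F   F   F   F   F   F   F   F   F   F   F
  1   T   F   F   F   F   F   F   F   T   F   F   F   F
  2   T   T   F   F   F   F   F   F   T   T   F   F   F
  3   T   T   T   T   F   F   F   F   T   T   T   T   F
  4   T   T   T   T   T   T   F   F   T   T   T   T   T
  5   T   T   T   T   T   T   F   F   T   T   T   T   T

8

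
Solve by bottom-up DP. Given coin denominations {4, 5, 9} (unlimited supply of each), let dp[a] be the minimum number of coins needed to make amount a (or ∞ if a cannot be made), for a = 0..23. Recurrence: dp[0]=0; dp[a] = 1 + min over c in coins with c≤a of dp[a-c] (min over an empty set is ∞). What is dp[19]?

 a  0  1  2  3  4  5  6  7  8  9 10 11 12 13 14 15 16 17 18 19 20 21 22 23
dp  0  -  -  -  1  1  -  -  2  1  2  -  3  2  2  3  4  3  2  3  4  4  3  3
(- denotes ∞ / unreachable)

3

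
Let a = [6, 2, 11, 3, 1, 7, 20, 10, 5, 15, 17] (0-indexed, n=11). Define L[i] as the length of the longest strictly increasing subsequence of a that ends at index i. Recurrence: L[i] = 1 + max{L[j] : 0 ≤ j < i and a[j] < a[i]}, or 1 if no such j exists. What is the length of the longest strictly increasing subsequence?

   i    0    1    2    3    4    5    6    7    8    9   10
a[i]    6    2   11    3    1    7   20   10    5   15   17
L[i]    1    1    2    2    1    3    4    4    3    5    6

6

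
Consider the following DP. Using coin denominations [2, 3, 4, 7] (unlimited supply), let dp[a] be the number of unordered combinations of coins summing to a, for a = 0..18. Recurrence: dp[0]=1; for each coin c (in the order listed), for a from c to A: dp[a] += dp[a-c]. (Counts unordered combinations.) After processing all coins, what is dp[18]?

18

after  coin     0     1     2     3     4     5     6     7     8     9    10    11    12    13    14    15    16    17    18
          2     1     0     1     0     1     0     1     0     1     0     1     0     1     0     1     0     1     0     1
          3     1     0     1     1     1     1     2     1     2     2     2     2     3     2     3     3     3     3     4
          4     1     0     1     1     2     1     3     2     4     3     5     4     7     5     8     7    10     8    12
          7     1     0     1     1     2     1     3     3     4     4     6     6     8     8    11    11    14    14    18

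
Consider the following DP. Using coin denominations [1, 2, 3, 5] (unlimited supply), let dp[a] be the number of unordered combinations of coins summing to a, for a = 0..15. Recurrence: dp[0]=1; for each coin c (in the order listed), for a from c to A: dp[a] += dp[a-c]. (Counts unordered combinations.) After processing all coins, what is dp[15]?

after  coin     0     1     2     3     4     5     6     7     8     9    10    11    12    13    14    15
          1     1     1     1     1     1     1     1     1     1     1     1     1     1     1     1     1
          2     1     1     2     2     3     3     4     4     5     5     6     6     7     7     8     8
          3     1     1     2     3     4     5     7     8    10    12    14    16    19    21    24    27
          5     1     1     2     3     4     6     8    10    13    16    20    24    29    34    40    47

47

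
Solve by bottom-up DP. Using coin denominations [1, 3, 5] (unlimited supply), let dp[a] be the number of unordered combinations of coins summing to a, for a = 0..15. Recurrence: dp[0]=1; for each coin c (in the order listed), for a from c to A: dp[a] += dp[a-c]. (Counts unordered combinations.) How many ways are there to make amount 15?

after  coin     0     1     2     3     4     5     6     7     8     9    10    11    12    13    14    15
          1     1     1     1     1     1     1     1     1     1     1     1     1     1     1     1     1
          3     1     1     1     2     2     2     3     3     3     4     4     4     5     5     5     6
          5     1     1     1     2     2     3     4     4     5     6     7     8     9    10    11    13

13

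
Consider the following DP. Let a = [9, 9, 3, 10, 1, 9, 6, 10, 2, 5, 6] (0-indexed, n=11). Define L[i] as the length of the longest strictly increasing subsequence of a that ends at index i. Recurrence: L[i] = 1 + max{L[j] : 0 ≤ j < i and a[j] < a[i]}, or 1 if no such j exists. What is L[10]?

   i    0    1    2    3    4    5    6    7    8    9   10
a[i]    9    9    3   10    1    9    6   10    2    5    6
L[i]    1    1    1    2    1    2    2    3    2    3    4

4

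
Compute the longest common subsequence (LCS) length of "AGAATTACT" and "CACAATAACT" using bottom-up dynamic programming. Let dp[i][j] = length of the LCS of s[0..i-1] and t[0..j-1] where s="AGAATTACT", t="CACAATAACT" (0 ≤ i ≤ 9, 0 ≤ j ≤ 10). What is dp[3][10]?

2

   ''  C  A  C  A  A  T  A  A  C  T
''  0  0  0  0  0  0  0  0  0  0  0
 A  0  0  1  1  1  1  1  1  1  1  1
 G  0  0  1  1  1  1  1  1  1  1  1
 A  0  0  1  1  2  2  2  2  2  2  2
 A  0  0  1  1  2  3  3  3  3  3  3
 T  0  0  1  1  2  3  4  4  4  4  4
 T  0  0  1  1  2  3  4  4  4  4  5
 A  0  0  1  1  2  3  4  5  5  5  5
 C  0  1  1  2  2  3  4  5  5  6  6
 T  0  1  1  2  2  3  4  5  5  6  7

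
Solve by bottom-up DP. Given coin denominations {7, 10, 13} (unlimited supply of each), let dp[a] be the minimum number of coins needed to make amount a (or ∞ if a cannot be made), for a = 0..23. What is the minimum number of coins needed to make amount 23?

 a  0  1  2  3  4  5  6  7  8  9 10 11 12 13 14 15 16 17 18 19 20 21 22 23
dp  0  -  -  -  -  -  -  1  -  -  1  -  -  1  2  -  -  2  -  -  2  3  -  2
(- denotes ∞ / unreachable)

2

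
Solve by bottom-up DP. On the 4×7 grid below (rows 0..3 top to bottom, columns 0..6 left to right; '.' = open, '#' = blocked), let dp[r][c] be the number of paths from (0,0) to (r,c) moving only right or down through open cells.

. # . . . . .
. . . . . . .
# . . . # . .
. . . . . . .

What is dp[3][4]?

6

r\c   0   1   2   3   4   5   6
  0   1   0   0   0   0   0   0
  1   1   1   1   1   1   1   1
  2   0   1   2   3   0   1   2
  3   0   1   3   6   6   7   9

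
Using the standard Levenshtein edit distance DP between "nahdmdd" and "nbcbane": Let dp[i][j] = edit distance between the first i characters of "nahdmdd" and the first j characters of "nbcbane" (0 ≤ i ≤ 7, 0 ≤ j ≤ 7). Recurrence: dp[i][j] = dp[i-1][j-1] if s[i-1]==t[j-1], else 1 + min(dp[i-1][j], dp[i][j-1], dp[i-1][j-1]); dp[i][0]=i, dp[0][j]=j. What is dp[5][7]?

6

   ''  n  b  c  b  a  n  e
''  0  1  2  3  4  5  6  7
 n  1  0  1  2  3  4  5  6
 a  2  1  1  2  3  3  4  5
 h  3  2  2  2  3  4  4  5
 d  4  3  3  3  3  4  5  5
 m  5  4  4  4  4  4  5  6
 d  6  5  5  5  5  5  5  6
 d  7  6  6  6  6  6  6  6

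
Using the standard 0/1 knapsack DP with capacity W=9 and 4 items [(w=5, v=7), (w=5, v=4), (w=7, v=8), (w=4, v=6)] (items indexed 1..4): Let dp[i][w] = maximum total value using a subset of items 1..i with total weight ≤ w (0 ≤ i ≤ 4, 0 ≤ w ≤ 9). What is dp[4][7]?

i\w   0   1   2   3   4   5   6   7   8   9
  0   0   0   0   0   0   0   0   0   0   0
  1   0   0   0   0   0   7   7   7   7   7
  2   0   0   0   0   0   7   7   7   7   7
  3   0   0   0   0   0   7   7   8   8   8
  4   0   0   0   0   6   7   7   8   8  13

8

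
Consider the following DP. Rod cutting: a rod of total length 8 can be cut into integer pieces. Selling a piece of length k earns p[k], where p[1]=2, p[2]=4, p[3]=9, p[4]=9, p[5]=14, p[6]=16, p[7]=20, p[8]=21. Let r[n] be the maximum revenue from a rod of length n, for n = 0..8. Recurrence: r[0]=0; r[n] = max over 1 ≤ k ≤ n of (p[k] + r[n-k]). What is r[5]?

   n    0    1    2    3    4    5    6    7    8
r[n]    0    2    4    9   11   14   18   20   23

14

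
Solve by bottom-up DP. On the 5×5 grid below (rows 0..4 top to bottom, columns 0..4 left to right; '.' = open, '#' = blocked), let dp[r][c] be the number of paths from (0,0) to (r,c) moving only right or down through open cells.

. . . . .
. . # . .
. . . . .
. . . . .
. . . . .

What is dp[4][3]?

23

r\c   0   1   2   3   4
  0   1   1   1   1   1
  1   1   2   0   1   2
  2   1   3   3   4   6
  3   1   4   7  11  17
  4   1   5  12  23  40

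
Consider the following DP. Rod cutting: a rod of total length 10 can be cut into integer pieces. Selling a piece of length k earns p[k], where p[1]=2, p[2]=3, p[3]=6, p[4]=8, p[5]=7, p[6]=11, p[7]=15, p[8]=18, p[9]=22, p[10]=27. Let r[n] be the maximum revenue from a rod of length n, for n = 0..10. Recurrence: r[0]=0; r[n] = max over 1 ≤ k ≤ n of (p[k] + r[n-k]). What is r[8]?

   n    0    1    2    3    4    5    6    7    8    9   10
r[n]    0    2    4    6    8   10   12   15   18   22   27

18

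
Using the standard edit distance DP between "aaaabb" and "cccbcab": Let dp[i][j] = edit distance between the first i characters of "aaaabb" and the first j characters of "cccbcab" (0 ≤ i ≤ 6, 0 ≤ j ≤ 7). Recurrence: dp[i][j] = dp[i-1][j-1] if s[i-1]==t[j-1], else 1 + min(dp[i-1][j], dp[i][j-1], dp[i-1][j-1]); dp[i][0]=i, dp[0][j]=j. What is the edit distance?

6

   ''  c  c  c  b  c  a  b
''  0  1  2  3  4  5  6  7
 a  1  1  2  3  4  5  5  6
 a  2  2  2  3  4  5  5  6
 a  3  3  3  3  4  5  5  6
 a  4  4  4  4  4  5  5  6
 b  5  5  5  5  4  5  6  5
 b  6  6  6  6  5  5  6  6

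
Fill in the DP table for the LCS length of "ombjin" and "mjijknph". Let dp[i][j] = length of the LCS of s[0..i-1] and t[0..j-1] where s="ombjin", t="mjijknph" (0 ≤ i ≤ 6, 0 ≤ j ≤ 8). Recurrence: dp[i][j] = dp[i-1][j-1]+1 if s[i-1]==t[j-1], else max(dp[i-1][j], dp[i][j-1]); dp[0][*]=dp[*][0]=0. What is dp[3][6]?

   ''  m  j  i  j  k  n  p  h
''  0  0  0  0  0  0  0  0  0
 o  0  0  0  0  0  0  0  0  0
 m  0  1  1  1  1  1  1  1  1
 b  0  1  1  1  1  1  1  1  1
 j  0  1  2  2  2  2  2  2  2
 i  0  1  2  3  3  3  3  3  3
 n  0  1  2  3  3  3  4  4  4

1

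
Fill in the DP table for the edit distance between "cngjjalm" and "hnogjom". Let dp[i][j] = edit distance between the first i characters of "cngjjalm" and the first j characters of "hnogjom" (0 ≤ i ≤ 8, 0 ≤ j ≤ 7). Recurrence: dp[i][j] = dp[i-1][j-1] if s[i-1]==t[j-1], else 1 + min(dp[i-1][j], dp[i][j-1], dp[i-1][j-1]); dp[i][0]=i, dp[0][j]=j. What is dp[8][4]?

   ''  h  n  o  g  j  o  m
''  0  1  2  3  4  5  6  7
 c  1  1  2  3  4  5  6  7
 n  2  2  1  2  3  4  5  6
 g  3  3  2  2  2  3  4  5
 j  4  4  3  3  3  2  3  4
 j  5  5  4  4  4  3  3  4
 a  6  6  5  5  5  4  4  4
 l  7  7  6  6  6  5  5  5
 m  8  8  7  7  7  6  6  5

7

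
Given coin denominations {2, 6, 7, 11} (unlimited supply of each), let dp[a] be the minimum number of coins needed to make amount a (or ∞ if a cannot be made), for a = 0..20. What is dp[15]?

 a  0  1  2  3  4  5  6  7  8  9 10 11 12 13 14 15 16 17 18 19 20
dp  0  -  1  -  2  -  1  1  2  2  3  1  2  2  2  3  3  2  2  3  3
(- denotes ∞ / unreachable)

3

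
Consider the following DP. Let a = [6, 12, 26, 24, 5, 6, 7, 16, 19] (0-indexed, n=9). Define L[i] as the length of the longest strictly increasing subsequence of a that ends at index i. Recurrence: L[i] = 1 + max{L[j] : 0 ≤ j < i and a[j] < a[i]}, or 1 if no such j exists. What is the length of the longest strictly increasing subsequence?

   i    0    1    2    3    4    5    6    7    8
a[i]    6   12   26   24    5    6    7   16   19
L[i]    1    2    3    3    1    2    3    4    5

5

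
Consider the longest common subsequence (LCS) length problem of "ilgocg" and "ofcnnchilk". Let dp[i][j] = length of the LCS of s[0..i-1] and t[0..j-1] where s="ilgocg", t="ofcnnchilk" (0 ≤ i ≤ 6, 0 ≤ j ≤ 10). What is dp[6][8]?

2

   ''  o  f  c  n  n  c  h  i  l  k
''  0  0  0  0  0  0  0  0  0  0  0
 i  0  0  0  0  0  0  0  0  1  1  1
 l  0  0  0  0  0  0  0  0  1  2  2
 g  0  0  0  0  0  0  0  0  1  2  2
 o  0  1  1  1  1  1  1  1  1  2  2
 c  0  1  1  2  2  2  2  2  2  2  2
 g  0  1  1  2  2  2  2  2  2  2  2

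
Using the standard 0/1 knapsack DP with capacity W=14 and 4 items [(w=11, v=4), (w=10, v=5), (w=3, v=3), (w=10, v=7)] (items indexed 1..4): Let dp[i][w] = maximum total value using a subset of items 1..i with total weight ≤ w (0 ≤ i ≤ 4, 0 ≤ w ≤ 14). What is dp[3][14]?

8

i\w   0   1   2   3   4   5   6   7   8   9  10  11  12  13  14
  0   0   0   0   0   0   0   0   0   0   0   0   0   0   0   0
  1   0   0   0   0   0   0   0   0   0   0   0   4   4   4   4
  2   0   0   0   0   0   0   0   0   0   0   5   5   5   5   5
  3   0   0   0   3   3   3   3   3   3   3   5   5   5   8   8
  4   0   0   0   3   3   3   3   3   3   3   7   7   7  10  10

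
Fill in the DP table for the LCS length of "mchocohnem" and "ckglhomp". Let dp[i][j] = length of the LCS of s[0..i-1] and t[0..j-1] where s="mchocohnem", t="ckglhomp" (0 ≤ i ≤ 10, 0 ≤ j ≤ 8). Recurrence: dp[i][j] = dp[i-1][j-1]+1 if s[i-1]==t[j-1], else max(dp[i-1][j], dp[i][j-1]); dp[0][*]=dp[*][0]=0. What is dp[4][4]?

   ''  c  k  g  l  h  o  m  p
''  0  0  0  0  0  0  0  0  0
 m  0  0  0  0  0  0  0  1  1
 c  0  1  1  1  1  1  1  1  1
 h  0  1  1  1  1  2  2  2  2
 o  0  1  1  1  1  2  3  3  3
 c  0  1  1  1  1  2  3  3  3
 o  0  1  1  1  1  2  3  3  3
 h  0  1  1  1  1  2  3  3  3
 n  0  1  1  1  1  2  3  3  3
 e  0  1  1  1  1  2  3  3  3
 m  0  1  1  1  1  2  3  4  4

1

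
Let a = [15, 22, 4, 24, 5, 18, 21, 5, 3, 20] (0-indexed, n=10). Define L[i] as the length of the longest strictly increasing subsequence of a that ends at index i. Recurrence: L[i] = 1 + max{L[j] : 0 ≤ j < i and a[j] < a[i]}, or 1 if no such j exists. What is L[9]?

   i    0    1    2    3    4    5    6    7    8    9
a[i]   15   22    4   24    5   18   21    5    3   20
L[i]    1    2    1    3    2    3    4    2    1    4

4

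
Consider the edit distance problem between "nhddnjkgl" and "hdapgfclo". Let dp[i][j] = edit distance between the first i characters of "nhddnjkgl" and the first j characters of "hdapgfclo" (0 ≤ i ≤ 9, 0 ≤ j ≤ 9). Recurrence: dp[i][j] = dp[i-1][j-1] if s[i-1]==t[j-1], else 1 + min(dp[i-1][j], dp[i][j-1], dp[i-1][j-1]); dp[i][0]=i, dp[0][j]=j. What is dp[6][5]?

4

   ''  h  d  a  p  g  f  c  l  o
''  0  1  2  3  4  5  6  7  8  9
 n  1  1  2  3  4  5  6  7  8  9
 h  2  1  2  3  4  5  6  7  8  9
 d  3  2  1  2  3  4  5  6  7  8
 d  4  3  2  2  3  4  5  6  7  8
 n  5  4  3  3  3  4  5  6  7  8
 j  6  5  4  4  4  4  5  6  7  8
 k  7  6  5  5  5  5  5  6  7  8
 g  8  7  6  6  6  5  6  6  7  8
 l  9  8  7  7  7  6  6  7  6  7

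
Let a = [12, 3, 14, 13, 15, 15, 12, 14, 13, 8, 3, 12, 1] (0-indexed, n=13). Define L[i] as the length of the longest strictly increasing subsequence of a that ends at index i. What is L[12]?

1

   i    0    1    2    3    4    5    6    7    8    9   10   11   12
a[i]   12    3   14   13   15   15   12   14   13    8    3   12    1
L[i]    1    1    2    2    3    3    2    3    3    2    1    3    1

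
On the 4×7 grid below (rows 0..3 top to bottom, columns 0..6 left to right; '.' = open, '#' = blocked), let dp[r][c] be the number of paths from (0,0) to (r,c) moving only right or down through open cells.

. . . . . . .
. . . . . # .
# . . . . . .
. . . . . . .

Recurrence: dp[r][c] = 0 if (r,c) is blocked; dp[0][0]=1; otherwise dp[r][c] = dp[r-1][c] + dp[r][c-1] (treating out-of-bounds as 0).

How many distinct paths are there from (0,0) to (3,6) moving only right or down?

59

r\c   0   1   2   3   4   5   6
  0   1   1   1   1   1   1   1
  1   1   2   3   4   5   0   1
  2   0   2   5   9  14  14  15
  3   0   2   7  16  30  44  59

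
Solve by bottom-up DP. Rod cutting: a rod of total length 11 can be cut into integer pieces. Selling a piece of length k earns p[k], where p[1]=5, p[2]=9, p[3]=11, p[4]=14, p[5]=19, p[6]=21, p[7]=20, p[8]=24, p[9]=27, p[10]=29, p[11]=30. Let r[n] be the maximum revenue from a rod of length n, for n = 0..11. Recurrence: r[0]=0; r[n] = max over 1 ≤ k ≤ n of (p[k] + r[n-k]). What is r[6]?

30

   n    0    1    2    3    4    5    6    7    8    9   10   11
r[n]    0    5   10   15   20   25   30   35   40   45   50   55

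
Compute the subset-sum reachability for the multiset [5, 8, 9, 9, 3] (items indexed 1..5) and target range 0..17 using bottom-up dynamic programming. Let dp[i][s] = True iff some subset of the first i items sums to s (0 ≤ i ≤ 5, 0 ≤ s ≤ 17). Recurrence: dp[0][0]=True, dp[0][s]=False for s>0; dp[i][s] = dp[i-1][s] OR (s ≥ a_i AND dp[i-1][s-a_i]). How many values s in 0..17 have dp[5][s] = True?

11

i\s   0   1   2   3   4   5   6   7   8   9  10  11  12  13  14  15  16  17
  0   T   F   F   F   F   F   F   F   F   F   F   F   F   F   F   F   F   F
  1   T   F   F   F   F   T   F   F   F   F   F   F   F   F   F   F   F   F
  2   T   F   F   F   F   T   F   F   T   F   F   F   F   T   F   F   F   F
  3   T   F   F   F   F   T   F   F   T   T   F   F   F   T   T   F   F   T
  4   T   F   F   F   F   T   F   F   T   T   F   F   F   T   T   F   F   T
  5   T   F   F   T   F   T   F   F   T   T   F   T   T   T   T   F   T   T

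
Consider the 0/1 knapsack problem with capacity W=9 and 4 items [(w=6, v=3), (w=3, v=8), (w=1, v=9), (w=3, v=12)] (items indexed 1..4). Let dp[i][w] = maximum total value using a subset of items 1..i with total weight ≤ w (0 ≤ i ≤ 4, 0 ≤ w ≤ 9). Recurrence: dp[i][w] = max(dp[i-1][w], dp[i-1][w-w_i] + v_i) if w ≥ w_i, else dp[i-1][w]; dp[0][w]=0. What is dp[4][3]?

12

i\w   0   1   2   3   4   5   6   7   8   9
  0   0   0   0   0   0   0   0   0   0   0
  1   0   0   0   0   0   0   3   3   3   3
  2   0   0   0   8   8   8   8   8   8  11
  3   0   9   9   9  17  17  17  17  17  17
  4   0   9   9  12  21  21  21  29  29  29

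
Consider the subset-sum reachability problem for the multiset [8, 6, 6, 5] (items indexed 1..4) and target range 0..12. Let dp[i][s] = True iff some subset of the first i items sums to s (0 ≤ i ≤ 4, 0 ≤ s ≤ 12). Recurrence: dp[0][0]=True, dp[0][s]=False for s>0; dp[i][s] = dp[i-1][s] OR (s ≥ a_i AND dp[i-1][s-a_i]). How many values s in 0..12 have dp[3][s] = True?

4

i\s   0   1   2   3   4   5   6   7   8   9  10  11  12
  0   T   F   F   F   F   F   F   F   F   F   F   F   F
  1   T   F   F   F   F   F   F   F   T   F   F   F   F
  2   T   F   F   F   F   F   T   F   T   F   F   F   F
  3   T   F   F   F   F   F   T   F   T   F   F   F   T
  4   T   F   F   F   F   T   T   F   T   F   F   T   T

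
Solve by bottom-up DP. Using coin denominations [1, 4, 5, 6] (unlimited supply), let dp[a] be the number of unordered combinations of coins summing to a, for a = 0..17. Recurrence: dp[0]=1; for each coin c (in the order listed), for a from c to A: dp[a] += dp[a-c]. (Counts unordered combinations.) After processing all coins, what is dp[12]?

after  coin     0     1     2     3     4     5     6     7     8     9    10    11    12    13    14    15    16    17
          1     1     1     1     1     1     1     1     1     1     1     1     1     1     1     1     1     1     1
          4     1     1     1     1     2     2     2     2     3     3     3     3     4     4     4     4     5     5
          5     1     1     1     1     2     3     3     3     4     5     6     6     7     8     9    10    11    12
          6     1     1     1     1     2     3     4     4     5     6     8     9    11    12    14    16    19    21

11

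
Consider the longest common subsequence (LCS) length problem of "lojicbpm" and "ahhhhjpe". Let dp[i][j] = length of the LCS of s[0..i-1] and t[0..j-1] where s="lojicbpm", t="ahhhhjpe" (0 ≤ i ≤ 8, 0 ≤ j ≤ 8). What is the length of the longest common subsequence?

2

   ''  a  h  h  h  h  j  p  e
''  0  0  0  0  0  0  0  0  0
 l  0  0  0  0  0  0  0  0  0
 o  0  0  0  0  0  0  0  0  0
 j  0  0  0  0  0  0  1  1  1
 i  0  0  0  0  0  0  1  1  1
 c  0  0  0  0  0  0  1  1  1
 b  0  0  0  0  0  0  1  1  1
 p  0  0  0  0  0  0  1  2  2
 m  0  0  0  0  0  0  1  2  2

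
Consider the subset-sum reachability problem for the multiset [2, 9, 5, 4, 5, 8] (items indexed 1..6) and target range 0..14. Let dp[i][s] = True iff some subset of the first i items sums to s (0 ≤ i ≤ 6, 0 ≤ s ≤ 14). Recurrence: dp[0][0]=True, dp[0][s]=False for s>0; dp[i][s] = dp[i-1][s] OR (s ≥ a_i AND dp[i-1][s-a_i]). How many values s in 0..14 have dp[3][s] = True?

7

i\s   0   1   2   3   4   5   6   7   8   9  10  11  12  13  14
  0   T   F   F   F   F   F   F   F   F   F   F   F   F   F   F
  1   T   F   T   F   F   F   F   F   F   F   F   F   F   F   F
  2   T   F   T   F   F   F   F   F   F   T   F   T   F   F   F
  3   T   F   T   F   F   T   F   T   F   T   F   T   F   F   T
  4   T   F   T   F   T   T   T   T   F   T   F   T   F   T   T
  5   T   F   T   F   T   T   T   T   F   T   T   T   T   T   T
  6   T   F   T   F   T   T   T   T   T   T   T   T   T   T   T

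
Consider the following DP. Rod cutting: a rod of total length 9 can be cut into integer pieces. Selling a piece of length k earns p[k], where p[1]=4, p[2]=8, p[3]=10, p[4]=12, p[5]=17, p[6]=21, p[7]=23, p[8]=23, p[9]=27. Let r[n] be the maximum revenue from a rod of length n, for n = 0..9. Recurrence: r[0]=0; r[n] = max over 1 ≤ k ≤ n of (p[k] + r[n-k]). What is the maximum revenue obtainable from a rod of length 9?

   n    0    1    2    3    4    5    6    7    8    9
r[n]    0    4    8   12   16   20   24   28   32   36

36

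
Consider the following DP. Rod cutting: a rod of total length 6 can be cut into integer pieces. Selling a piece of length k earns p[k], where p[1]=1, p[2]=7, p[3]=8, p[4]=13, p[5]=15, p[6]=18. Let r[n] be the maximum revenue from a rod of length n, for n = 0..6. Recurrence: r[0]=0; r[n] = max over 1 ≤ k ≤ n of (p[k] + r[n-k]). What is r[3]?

   n    0    1    2    3    4    5    6
r[n]    0    1    7    8   14   15   21

8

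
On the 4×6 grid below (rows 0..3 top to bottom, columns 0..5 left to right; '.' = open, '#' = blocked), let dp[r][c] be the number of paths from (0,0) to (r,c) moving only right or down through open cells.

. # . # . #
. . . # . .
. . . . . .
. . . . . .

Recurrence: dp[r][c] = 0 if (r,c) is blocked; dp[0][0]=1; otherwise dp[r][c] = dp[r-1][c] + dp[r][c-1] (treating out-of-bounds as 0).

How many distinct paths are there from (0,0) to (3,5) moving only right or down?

15

r\c   0   1   2   3   4   5
  0   1   0   0   0   0   0
  1   1   1   1   0   0   0
  2   1   2   3   3   3   3
  3   1   3   6   9  12  15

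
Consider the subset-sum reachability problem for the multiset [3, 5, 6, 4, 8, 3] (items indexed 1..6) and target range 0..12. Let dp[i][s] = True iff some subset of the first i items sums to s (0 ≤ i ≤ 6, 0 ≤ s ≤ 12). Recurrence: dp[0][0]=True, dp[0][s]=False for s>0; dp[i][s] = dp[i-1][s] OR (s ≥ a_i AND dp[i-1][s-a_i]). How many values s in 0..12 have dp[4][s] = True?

11

i\s   0   1   2   3   4   5   6   7   8   9  10  11  12
  0   T   F   F   F   F   F   F   F   F   F   F   F   F
  1   T   F   F   T   F   F   F   F   F   F   F   F   F
  2   T   F   F   T   F   T   F   F   T   F   F   F   F
  3   T   F   F   T   F   T   T   F   T   T   F   T   F
  4   T   F   F   T   T   T   T   T   T   T   T   T   T
  5   T   F   F   T   T   T   T   T   T   T   T   T   T
  6   T   F   F   T   T   T   T   T   T   T   T   T   T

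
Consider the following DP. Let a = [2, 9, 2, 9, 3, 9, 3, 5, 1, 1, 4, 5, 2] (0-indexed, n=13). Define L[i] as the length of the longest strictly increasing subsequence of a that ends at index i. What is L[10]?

   i    0    1    2    3    4    5    6    7    8    9   10   11   12
a[i]    2    9    2    9    3    9    3    5    1    1    4    5    2
L[i]    1    2    1    2    2    3    2    3    1    1    3    4    2

3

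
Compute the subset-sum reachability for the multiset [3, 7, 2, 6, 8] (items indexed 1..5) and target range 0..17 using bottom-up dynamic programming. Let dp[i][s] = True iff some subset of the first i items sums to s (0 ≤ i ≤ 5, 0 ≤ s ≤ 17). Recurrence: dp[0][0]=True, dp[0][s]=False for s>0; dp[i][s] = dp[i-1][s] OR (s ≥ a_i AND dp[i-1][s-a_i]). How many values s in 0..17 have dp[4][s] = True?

i\s   0   1   2   3   4   5   6   7   8   9  10  11  12  13  14  15  16  17
  0   T   F   F   F   F   F   F   F   F   F   F   F   F   F   F   F   F   F
  1   T   F   F   T   F   F   F   F   F   F   F   F   F   F   F   F   F   F
  2   T   F   F   T   F   F   F   T   F   F   T   F   F   F   F   F   F   F
  3   T   F   T   T   F   T   F   T   F   T   T   F   T   F   F   F   F   F
  4   T   F   T   T   F   T   T   T   T   T   T   T   T   T   F   T   T   F
  5   T   F   T   T   F   T   T   T   T   T   T   T   T   T   T   T   T   T

14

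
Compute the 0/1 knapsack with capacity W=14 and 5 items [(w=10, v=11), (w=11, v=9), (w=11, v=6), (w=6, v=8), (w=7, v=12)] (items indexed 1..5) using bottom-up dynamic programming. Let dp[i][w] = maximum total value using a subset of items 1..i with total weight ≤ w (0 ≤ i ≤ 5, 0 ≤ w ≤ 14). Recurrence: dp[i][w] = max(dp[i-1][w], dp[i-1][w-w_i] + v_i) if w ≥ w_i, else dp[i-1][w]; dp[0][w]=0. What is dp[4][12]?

11

i\w   0   1   2   3   4   5   6   7   8   9  10  11  12  13  14
  0   0   0   0   0   0   0   0   0   0   0   0   0   0   0   0
  1   0   0   0   0   0   0   0   0   0   0  11  11  11  11  11
  2   0   0   0   0   0   0   0   0   0   0  11  11  11  11  11
  3   0   0   0   0   0   0   0   0   0   0  11  11  11  11  11
  4   0   0   0   0   0   0   8   8   8   8  11  11  11  11  11
  5   0   0   0   0   0   0   8  12  12  12  12  12  12  20  20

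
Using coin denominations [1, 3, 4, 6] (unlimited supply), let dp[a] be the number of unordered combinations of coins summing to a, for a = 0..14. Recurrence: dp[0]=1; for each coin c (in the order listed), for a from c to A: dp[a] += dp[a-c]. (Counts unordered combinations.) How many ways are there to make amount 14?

after  coin     0     1     2     3     4     5     6     7     8     9    10    11    12    13    14
          1     1     1     1     1     1     1     1     1     1     1     1     1     1     1     1
          3     1     1     1     2     2     2     3     3     3     4     4     4     5     5     5
          4     1     1     1     2     3     3     4     5     6     7     8     9    11    12    13
          6     1     1     1     2     3     3     5     6     7     9    11    12    16    18    20

20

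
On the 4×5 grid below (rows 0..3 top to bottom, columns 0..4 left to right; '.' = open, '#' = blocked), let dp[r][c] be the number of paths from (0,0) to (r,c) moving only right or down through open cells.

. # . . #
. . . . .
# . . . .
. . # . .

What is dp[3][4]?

r\c   0   1   2   3   4
  0   1   0   0   0   0
  1   1   1   1   1   1
  2   0   1   2   3   4
  3   0   1   0   3   7

7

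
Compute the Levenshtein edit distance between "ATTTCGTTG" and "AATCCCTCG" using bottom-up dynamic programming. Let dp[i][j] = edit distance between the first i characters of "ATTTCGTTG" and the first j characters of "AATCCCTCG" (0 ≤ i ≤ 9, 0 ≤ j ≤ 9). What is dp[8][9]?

5

   ''  A  A  T  C  C  C  T  C  G
''  0  1  2  3  4  5  6  7  8  9
 A  1  0  1  2  3  4  5  6  7  8
 T  2  1  1  1  2  3  4  5  6  7
 T  3  2  2  1  2  3  4  4  5  6
 T  4  3  3  2  2  3  4  4  5  6
 C  5  4  4  3  2  2  3  4  4  5
 G  6  5  5  4  3  3  3  4  5  4
 T  7  6  6  5  4  4  4  3  4  5
 T  8  7  7  6  5  5  5  4  4  5
 G  9  8  8  7  6  6  6  5  5  4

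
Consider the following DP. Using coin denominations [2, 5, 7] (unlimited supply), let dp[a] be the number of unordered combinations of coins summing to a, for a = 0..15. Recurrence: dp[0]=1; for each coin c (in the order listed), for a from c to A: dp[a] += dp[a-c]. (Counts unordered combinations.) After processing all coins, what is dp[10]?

after  coin     0     1     2     3     4     5     6     7     8     9    10    11    12    13    14    15
          2     1     0     1     0     1     0     1     0     1     0     1     0     1     0     1     0
          5     1     0     1     0     1     1     1     1     1     1     2     1     2     1     2     2
          7     1     0     1     0     1     1     1     2     1     2     2     2     3     2     4     3

2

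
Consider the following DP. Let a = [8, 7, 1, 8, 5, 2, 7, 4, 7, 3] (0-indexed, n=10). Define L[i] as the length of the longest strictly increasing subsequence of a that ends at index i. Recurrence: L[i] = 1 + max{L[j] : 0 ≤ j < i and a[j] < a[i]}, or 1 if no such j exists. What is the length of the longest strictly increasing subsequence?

4

   i    0    1    2    3    4    5    6    7    8    9
a[i]    8    7    1    8    5    2    7    4    7    3
L[i]    1    1    1    2    2    2    3    3    4    3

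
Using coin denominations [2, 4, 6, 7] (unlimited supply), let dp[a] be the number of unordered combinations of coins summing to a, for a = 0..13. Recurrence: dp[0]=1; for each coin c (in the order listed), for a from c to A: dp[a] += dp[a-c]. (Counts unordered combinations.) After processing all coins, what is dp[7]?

1

after  coin     0     1     2     3     4     5     6     7     8     9    10    11    12    13
          2     1     0     1     0     1     0     1     0     1     0     1     0     1     0
          4     1     0     1     0     2     0     2     0     3     0     3     0     4     0
          6     1     0     1     0     2     0     3     0     4     0     5     0     7     0
          7     1     0     1     0     2     0     3     1     4     1     5     2     7     3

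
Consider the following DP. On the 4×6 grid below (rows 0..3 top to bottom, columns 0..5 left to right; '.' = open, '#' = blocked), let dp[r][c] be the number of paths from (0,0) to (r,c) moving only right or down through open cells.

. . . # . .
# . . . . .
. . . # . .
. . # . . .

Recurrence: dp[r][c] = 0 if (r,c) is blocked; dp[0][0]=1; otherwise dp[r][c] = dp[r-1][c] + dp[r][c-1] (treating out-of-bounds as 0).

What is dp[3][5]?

r\c   0   1   2   3   4   5
  0   1   1   1   0   0   0
  1   0   1   2   2   2   2
  2   0   1   3   0   2   4
  3   0   1   0   0   2   6

6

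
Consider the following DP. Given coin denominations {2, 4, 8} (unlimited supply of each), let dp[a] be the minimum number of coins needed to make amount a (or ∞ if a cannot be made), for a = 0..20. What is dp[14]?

 a  0  1  2  3  4  5  6  7  8  9 10 11 12 13 14 15 16 17 18 19 20
dp  0  -  1  -  1  -  2  -  1  -  2  -  2  -  3  -  2  -  3  -  3
(- denotes ∞ / unreachable)

3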